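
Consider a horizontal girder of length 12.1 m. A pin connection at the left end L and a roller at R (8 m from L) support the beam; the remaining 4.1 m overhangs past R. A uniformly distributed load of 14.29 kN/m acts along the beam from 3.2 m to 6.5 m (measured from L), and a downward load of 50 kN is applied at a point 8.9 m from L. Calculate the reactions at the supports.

L_x = 0, L_y = 12.94 kN, R_y = 84.21 kN

Resultant of the distributed load: 14.29 × 3.3 = 47.157 kN at 4.85 m from L.
ΣM about L: R_y·8 − (14.29·3.3)·4.85 − 50·8.9 = 0 → R_y = 673.71145/8 = 84.2139 ≈ 84.21 kN.
ΣF_y = 0: L_y + 84.2139 − 14.29·3.3 − 50 = 0 → L_y = 12.94 kN.
ΣF_x = 0: no horizontal applied forces, so L_x = 0.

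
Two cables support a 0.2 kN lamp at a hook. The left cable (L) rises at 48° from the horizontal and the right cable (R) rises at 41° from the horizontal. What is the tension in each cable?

T_L = 0.1510 kN, T_R = 0.1338 kN

ΣF_x = 0: −T_L·cos48° + T_R·cos41° = 0 → T_R = 0.886607·T_L.
ΣF_y = 0: T_L·sin48° + T_R·sin41° = 0.2.
Substitute: T_L·(0.743145 + 0.886607·0.656059) = 0.2 → T_L = 0.150965 ≈ 0.1510 kN.
Then T_R = 0.886607 × 0.150965 = 0.1338 kN.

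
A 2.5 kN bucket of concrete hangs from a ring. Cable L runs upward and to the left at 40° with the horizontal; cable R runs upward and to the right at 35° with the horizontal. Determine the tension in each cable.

ΣF_x = 0: −T_L·cos40° + T_R·cos35° = 0 → T_R = 0.935168·T_L.
ΣF_y = 0: T_L·sin40° + T_R·sin35° = 2.5.
Substitute: T_L·(0.642788 + 0.935168·0.573576) = 2.5 → T_L = 2.12012 ≈ 2.120 kN.
Then T_R = 0.935168 × 2.12012 = 1.983 kN.

T_L = 2.120 kN, T_R = 1.983 kN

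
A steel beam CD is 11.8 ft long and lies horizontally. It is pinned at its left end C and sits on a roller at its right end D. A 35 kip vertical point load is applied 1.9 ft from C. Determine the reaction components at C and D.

ΣM about C: D_y·11.8 − 35·1.9 = 0 → D_y = 66.5/11.8 = 5.63559 ≈ 5.636 kip.
ΣF_y = 0: C_y + 5.63559 − 35 = 0 → C_y = 29.36 kip.
ΣF_x = 0: no horizontal applied forces, so C_x = 0.

C_x = 0, C_y = 29.36 kip, D_y = 5.636 kip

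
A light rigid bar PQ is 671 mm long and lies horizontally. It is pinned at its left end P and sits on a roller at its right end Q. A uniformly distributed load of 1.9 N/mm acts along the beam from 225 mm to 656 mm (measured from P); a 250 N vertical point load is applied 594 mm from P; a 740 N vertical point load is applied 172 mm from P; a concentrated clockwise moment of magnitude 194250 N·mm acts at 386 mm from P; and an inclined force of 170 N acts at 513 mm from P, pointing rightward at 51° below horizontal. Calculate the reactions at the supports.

P_x = -107.0 N, P_y = 601.9 N, Q_y = 1339 N

Resultant of the distributed load: 1.9 × 431 = 818.9 N at 440.5 mm from P.
ΣM about P: Q_y·671 − (1.9·431)·440.5 − 250·594 − 740·172 − 194250 − 170·sin51°·513 = 0 → Q_y = 898530/671 = 1339.09 ≈ 1339 N.
ΣF_y = 0: P_y + 1339.09 − 1.9·431 − 250 − 740 − 170·sin51° = 0 → P_y = 601.9 N.
ΣF_x = 0: P_x + 170·cos51° = 0 → P_x = -107.0 N.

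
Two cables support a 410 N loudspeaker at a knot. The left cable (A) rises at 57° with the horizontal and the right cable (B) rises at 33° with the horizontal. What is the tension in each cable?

T_A = 343.9 N, T_B = 223.3 N

ΣF_x = 0: −T_A·cos57° + T_B·cos33° = 0 → T_B = 0.649408·T_A.
ΣF_y = 0: T_A·sin57° + T_B·sin33° = 410.
Substitute: T_A·(0.838671 + 0.649408·0.544639) = 410 → T_A = 343.855 ≈ 343.9 N.
Then T_B = 0.649408 × 343.855 = 223.3 N.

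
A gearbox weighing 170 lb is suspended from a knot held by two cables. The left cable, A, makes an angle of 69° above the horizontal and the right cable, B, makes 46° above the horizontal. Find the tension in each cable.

T_A = 130.3 lb, T_B = 67.22 lb

ΣF_x = 0: −T_A·cos69° + T_B·cos46° = 0 → T_B = 0.515891·T_A.
ΣF_y = 0: T_A·sin69° + T_B·sin46° = 170.
Substitute: T_A·(0.93358 + 0.515891·0.71934) = 170 → T_A = 130.3 lb.
Then T_B = 0.515891 × 130.3 = 67.22 lb.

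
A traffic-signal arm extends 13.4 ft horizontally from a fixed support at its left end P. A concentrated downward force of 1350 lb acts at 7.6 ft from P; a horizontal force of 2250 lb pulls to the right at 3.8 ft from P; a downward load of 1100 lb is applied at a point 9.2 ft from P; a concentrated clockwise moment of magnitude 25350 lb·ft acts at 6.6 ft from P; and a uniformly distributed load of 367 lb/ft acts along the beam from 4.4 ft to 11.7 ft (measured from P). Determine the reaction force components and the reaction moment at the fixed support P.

Resultant of the distributed load: 367 × 7.3 = 2679.1 lb at 8.05 ft from P.
ΣF_x = 0: P_x + 2250 = 0 → P_x = -2250 lb.
ΣF_y = 0: P_y − 1350 − 1100 − 367·7.3 = 0 → P_y = 5129 lb.
ΣM about P: M_P − 1350·7.6 − 1100·9.2 − 25350 − (367·7.3)·8.05 = 0 → M_P = 67300 lb·ft.

P_x = -2250 lb, P_y = 5129 lb, M_P = 67300 lb·ft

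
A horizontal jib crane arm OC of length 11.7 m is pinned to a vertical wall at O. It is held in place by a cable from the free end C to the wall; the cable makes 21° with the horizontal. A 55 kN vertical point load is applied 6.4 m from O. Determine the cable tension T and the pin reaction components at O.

T = 83.95 kN, O_x = 78.38 kN, O_y = 24.91 kN

ΣM about O: T·sin21°·11.7 − 55·6.4 = 0 → T = 352/(11.7·0.358368) = 83.9513 ≈ 83.95 kN.
ΣF_x = 0: O_x − T·cos21° = 0 → O_x = 83.9513 × 0.93358 = 78.38 kN.
ΣF_y = 0: O_y + T·sin21° − 55 = 0 → O_y = 55 − 83.9513 × 0.358368 = 24.91 kN.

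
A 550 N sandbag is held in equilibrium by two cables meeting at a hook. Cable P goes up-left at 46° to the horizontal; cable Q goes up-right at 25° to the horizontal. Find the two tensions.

ΣF_x = 0: −T_P·cos46° + T_Q·cos25° = 0 → T_Q = 0.766471·T_P.
ΣF_y = 0: T_P·sin46° + T_Q·sin25° = 550.
Substitute: T_P·(0.71934 + 0.766471·0.422618) = 550 → T_P = 527.191 ≈ 527.2 N.
Then T_Q = 0.766471 × 527.191 = 404.1 N.

T_P = 527.2 N, T_Q = 404.1 N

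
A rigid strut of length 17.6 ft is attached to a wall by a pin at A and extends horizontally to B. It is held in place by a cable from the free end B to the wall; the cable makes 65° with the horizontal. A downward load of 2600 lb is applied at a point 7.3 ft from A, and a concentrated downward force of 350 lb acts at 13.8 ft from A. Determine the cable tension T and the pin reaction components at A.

T = 1493 lb, A_x = 630.8 lb, A_y = 1597 lb

ΣM about A: T·sin65°·17.6 − 2600·7.3 − 350·13.8 = 0 → T = 23810/(17.6·0.906308) = 1492.69 ≈ 1493 lb.
ΣF_x = 0: A_x − T·cos65° = 0 → A_x = 1492.69 × 0.422618 = 630.8 lb.
ΣF_y = 0: A_y + T·sin65° − 2600 − 350 = 0 → A_y = 2950 − 1492.69 × 0.906308 = 1597 lb.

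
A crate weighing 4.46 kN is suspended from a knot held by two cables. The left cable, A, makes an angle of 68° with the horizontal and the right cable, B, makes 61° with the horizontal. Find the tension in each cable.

T_A = 2.782 kN, T_B = 2.150 kN

ΣF_x = 0: −T_A·cos68° + T_B·cos61° = 0 → T_B = 0.772688·T_A.
ΣF_y = 0: T_A·sin68° + T_B·sin61° = 4.46.
Substitute: T_A·(0.927184 + 0.772688·0.87462) = 4.46 → T_A = 2.7823 ≈ 2.782 kN.
Then T_B = 0.772688 × 2.7823 = 2.150 kN.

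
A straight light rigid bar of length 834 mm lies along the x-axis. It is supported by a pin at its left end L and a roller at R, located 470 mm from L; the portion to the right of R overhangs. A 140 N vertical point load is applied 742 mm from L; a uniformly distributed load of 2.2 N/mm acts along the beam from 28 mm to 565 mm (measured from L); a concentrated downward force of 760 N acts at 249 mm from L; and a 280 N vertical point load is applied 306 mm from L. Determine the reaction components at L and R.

Resultant of the distributed load: 2.2 × 537 = 1181.4 N at 296.5 mm from L.
ΣM about L: R_y·470 − 140·742 − (2.2·537)·296.5 − 760·249 − 280·306 = 0 → R_y = 729085.1/470 = 1551.24 ≈ 1551 N.
ΣF_y = 0: L_y + 1551.24 − 140 − 2.2·537 − 760 − 280 = 0 → L_y = 810.2 N.
ΣF_x = 0: no horizontal applied forces, so L_x = 0.

L_x = 0, L_y = 810.2 N, R_y = 1551 N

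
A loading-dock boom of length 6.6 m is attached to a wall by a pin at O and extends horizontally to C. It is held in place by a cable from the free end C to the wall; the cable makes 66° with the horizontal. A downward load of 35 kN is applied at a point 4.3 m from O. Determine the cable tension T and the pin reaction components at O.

ΣM about O: T·sin66°·6.6 − 35·4.3 = 0 → T = 150.5/(6.6·0.913545) = 24.961 ≈ 24.96 kN.
ΣF_x = 0: O_x − T·cos66° = 0 → O_x = 24.961 × 0.406737 = 10.15 kN.
ΣF_y = 0: O_y + T·sin66° − 35 = 0 → O_y = 35 − 24.961 × 0.913545 = 12.20 kN.

T = 24.96 kN, O_x = 10.15 kN, O_y = 12.20 kN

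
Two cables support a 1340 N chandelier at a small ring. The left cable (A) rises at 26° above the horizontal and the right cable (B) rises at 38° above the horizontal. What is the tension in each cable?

T_A = 1175 N, T_B = 1340 N

ΣF_x = 0: −T_A·cos26° + T_B·cos38° = 0 → T_B = 1.14059·T_A.
ΣF_y = 0: T_A·sin26° + T_B·sin38° = 1340.
Substitute: T_A·(0.438371 + 1.14059·0.615661) = 1340 → T_A = 1174.83 ≈ 1175 N.
Then T_B = 1.14059 × 1174.83 = 1340 N.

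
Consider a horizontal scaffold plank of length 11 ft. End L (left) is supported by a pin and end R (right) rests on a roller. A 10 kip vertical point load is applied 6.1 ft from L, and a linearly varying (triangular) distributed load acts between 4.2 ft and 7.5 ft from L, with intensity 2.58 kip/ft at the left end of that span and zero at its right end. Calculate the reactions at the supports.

Resultant of the triangular load: ½ × 2.58 × 3.3 = 4.257 kip, acting at 5.3 ft from L (one-third of the span from the peak).
Moments about L: R_y·11 − 10·6.1 − (½·2.58·3.3)·5.3 = 0 → R_y = 83.5621/11 = 7.59655 ≈ 7.597 kip.
ΣF_y = 0: L_y + 7.59655 − 10 − ½·2.58·3.3 = 0 → L_y = 6.660 kip.
ΣF_x = 0: no horizontal applied forces, so L_x = 0.

L_x = 0, L_y = 6.660 kip, R_y = 7.597 kip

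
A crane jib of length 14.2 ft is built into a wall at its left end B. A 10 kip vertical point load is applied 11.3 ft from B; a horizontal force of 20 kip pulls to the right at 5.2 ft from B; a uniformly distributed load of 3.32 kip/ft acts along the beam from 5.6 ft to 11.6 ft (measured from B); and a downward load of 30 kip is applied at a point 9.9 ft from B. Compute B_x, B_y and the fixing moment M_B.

B_x = -20.00 kip, B_y = 59.92 kip, M_B = 581.3 kip·ft

Resultant of the distributed load: 3.32 × 6 = 19.92 kip at 8.6 ft from B.
ΣF_x = 0: B_x + 20 = 0 → B_x = -20.00 kip.
ΣF_y = 0: B_y − 10 − 3.32·6 − 30 = 0 → B_y = 59.92 kip.
ΣM about B: M_B − 10·11.3 − (3.32·6)·8.6 − 30·9.9 = 0 → M_B = 581.3 kip·ft.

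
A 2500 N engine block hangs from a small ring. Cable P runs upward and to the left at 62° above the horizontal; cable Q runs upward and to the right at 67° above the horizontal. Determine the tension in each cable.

ΣF_x = 0: −T_P·cos62° + T_Q·cos67° = 0 → T_Q = 1.20152·T_P.
ΣF_y = 0: T_P·sin62° + T_Q·sin67° = 2500.
Substitute: T_P·(0.882948 + 1.20152·0.920505) = 2500 → T_P = 1256.94 ≈ 1257 N.
Then T_Q = 1.20152 × 1256.94 = 1510 N.

T_P = 1257 N, T_Q = 1510 N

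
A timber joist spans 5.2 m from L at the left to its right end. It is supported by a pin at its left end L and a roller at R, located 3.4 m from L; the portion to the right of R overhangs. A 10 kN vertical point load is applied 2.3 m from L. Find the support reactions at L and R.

L_x = 0, L_y = 3.235 kN, R_y = 6.765 kN

Moments about L: R_y·3.4 − 10·2.3 = 0 → R_y = 23/3.4 = 6.76471 ≈ 6.765 kN.
ΣF_y = 0: L_y + 6.76471 − 10 = 0 → L_y = 3.235 kN.
ΣF_x = 0: no horizontal applied forces, so L_x = 0.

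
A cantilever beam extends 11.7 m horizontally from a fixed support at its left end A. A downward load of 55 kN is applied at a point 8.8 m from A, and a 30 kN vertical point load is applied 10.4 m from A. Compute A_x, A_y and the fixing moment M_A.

ΣF_x = 0: A_x = 0.
ΣF_y = 0: A_y − 55 − 30 = 0 → A_y = 85.00 kN.
ΣM about A: M_A − 55·8.8 − 30·10.4 = 0 → M_A = 796.0 kN·m.

A_x = 0, A_y = 85.00 kN, M_A = 796.0 kN·m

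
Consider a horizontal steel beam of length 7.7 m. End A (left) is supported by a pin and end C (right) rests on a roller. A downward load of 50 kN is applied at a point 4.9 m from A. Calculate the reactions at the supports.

A_x = 0, A_y = 18.18 kN, C_y = 31.82 kN

ΣM about A: C_y·7.7 − 50·4.9 = 0 → C_y = 245/7.7 = 31.8182 ≈ 31.82 kN.
ΣF_y = 0: A_y + 31.8182 − 50 = 0 → A_y = 18.18 kN.
ΣF_x = 0: no horizontal applied forces, so A_x = 0.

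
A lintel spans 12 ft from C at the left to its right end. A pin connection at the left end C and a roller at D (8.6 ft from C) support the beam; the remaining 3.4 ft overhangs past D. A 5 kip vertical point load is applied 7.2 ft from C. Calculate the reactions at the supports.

Taking moments about C: D_y·8.6 − 5·7.2 = 0 → D_y = 36/8.6 = 4.18605 ≈ 4.186 kip.
ΣF_y = 0: C_y + 4.18605 − 5 = 0 → C_y = 0.8140 kip.
ΣF_x = 0: no horizontal applied forces, so C_x = 0.

C_x = 0, C_y = 0.8140 kip, D_y = 4.186 kip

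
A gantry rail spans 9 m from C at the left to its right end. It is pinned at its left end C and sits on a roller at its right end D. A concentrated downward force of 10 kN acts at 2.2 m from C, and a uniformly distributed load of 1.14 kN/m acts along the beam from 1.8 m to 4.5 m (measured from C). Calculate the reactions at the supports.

Resultant of the distributed load: 1.14 × 2.7 = 3.078 kN at 3.15 m from C.
ΣM about C: D_y·9 − 10·2.2 − (1.14·2.7)·3.15 = 0 → D_y = 31.6957/9 = 3.52174 ≈ 3.522 kN.
ΣF_y = 0: C_y + 3.52174 − 10 − 1.14·2.7 = 0 → C_y = 9.556 kN.
ΣF_x = 0: no horizontal applied forces, so C_x = 0.

C_x = 0, C_y = 9.556 kN, D_y = 3.522 kN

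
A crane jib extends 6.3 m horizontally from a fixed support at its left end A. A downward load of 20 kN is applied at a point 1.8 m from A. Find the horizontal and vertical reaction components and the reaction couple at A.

A_x = 0, A_y = 20.00 kN, M_A = 36.00 kN·m

ΣF_x = 0: A_x = 0.
ΣF_y = 0: A_y − 20 = 0 → A_y = 20.00 kN.
ΣM about A: M_A − 20·1.8 = 0 → M_A = 36.00 kN·m.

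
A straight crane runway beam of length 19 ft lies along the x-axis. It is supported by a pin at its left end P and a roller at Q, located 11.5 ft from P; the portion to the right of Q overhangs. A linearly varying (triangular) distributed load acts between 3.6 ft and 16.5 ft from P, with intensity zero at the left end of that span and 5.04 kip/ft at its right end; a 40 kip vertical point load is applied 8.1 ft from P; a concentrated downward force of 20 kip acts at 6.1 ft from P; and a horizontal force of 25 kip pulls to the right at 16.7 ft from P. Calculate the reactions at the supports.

P_x = -25.00 kip, P_y = 19.24 kip, Q_y = 73.27 kip

Resultant of the triangular load: ½ × 5.04 × 12.9 = 32.508 kip, acting at 12.2 ft from P (one-third of the span from the peak).
Taking moments about P: Q_y·11.5 − (½·5.04·12.9)·12.2 − 40·8.1 − 20·6.1 = 0 → Q_y = 842.5976/11.5 = 73.2694 ≈ 73.27 kip.
ΣF_y = 0: P_y + 73.2694 − ½·5.04·12.9 − 40 − 20 = 0 → P_y = 19.24 kip.
ΣF_x = 0: P_x + 25 = 0 → P_x = -25.00 kip.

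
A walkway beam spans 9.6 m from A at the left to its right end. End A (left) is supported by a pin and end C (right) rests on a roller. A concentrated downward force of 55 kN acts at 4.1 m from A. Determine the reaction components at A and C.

ΣM about A: C_y·9.6 − 55·4.1 = 0 → C_y = 225.5/9.6 = 23.4896 ≈ 23.49 kN.
ΣF_y = 0: A_y + 23.4896 − 55 = 0 → A_y = 31.51 kN.
ΣF_x = 0: no horizontal applied forces, so A_x = 0.

A_x = 0, A_y = 31.51 kN, C_y = 23.49 kN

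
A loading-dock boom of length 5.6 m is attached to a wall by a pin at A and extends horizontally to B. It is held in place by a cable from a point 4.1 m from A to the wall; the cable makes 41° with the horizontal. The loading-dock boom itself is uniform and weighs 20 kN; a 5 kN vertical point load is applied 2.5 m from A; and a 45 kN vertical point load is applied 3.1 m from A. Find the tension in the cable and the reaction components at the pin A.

T = 77.33 kN, A_x = 58.36 kN, A_y = 19.27 kN

ΣM about A: T·sin41°·4.1 − 20·2.8 − 5·2.5 − 45·3.1 = 0 → T = 208/(4.1·0.656059) = 77.328 ≈ 77.33 kN.
ΣF_x = 0: A_x − T·cos41° = 0 → A_x = 77.328 × 0.75471 = 58.36 kN.
ΣF_y = 0: A_y + T·sin41° − 20 − 5 − 45 = 0 → A_y = 70 − 77.328 × 0.656059 = 19.27 kN.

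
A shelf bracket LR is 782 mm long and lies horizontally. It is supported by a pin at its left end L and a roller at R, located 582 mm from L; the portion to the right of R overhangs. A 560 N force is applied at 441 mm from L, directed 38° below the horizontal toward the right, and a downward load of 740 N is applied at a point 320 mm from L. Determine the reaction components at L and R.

Taking moments about L: R_y·582 − 560·sin38°·441 − 740·320 = 0 → R_y = 388844/582 = 668.117 ≈ 668.1 N.
ΣF_y = 0: L_y + 668.117 − 560·sin38° − 740 = 0 → L_y = 416.7 N.
ΣF_x = 0: L_x + 560·cos38° = 0 → L_x = -441.3 N.

L_x = -441.3 N, L_y = 416.7 N, R_y = 668.1 N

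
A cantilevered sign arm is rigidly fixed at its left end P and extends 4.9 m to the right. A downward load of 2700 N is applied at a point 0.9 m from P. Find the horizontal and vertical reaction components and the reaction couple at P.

ΣF_x = 0: P_x = 0.
ΣF_y = 0: P_y − 2700 = 0 → P_y = 2700 N.
ΣM about P: M_P − 2700·0.9 = 0 → M_P = 2430 N·m.

P_x = 0, P_y = 2700 N, M_P = 2430 N·m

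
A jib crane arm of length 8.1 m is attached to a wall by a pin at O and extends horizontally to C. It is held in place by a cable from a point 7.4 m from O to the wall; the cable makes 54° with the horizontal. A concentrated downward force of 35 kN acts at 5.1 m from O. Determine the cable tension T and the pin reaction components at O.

ΣM about O: T·sin54°·7.4 − 35·5.1 = 0 → T = 178.5/(7.4·0.809017) = 29.816 ≈ 29.82 kN.
ΣF_x = 0: O_x − T·cos54° = 0 → O_x = 29.816 × 0.587785 = 17.53 kN.
ΣF_y = 0: O_y + T·sin54° − 35 = 0 → O_y = 35 − 29.816 × 0.809017 = 10.88 kN.

T = 29.82 kN, O_x = 17.53 kN, O_y = 10.88 kN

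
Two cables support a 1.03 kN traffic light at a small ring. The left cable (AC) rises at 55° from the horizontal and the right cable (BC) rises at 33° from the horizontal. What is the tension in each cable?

T_AC = 0.8644 kN, T_BC = 0.5911 kN

ΣF_x = 0: −T_AC·cos55° + T_BC·cos33° = 0 → T_BC = 0.683911·T_AC.
ΣF_y = 0: T_AC·sin55° + T_BC·sin33° = 1.03.
Substitute: T_AC·(0.819152 + 0.683911·0.544639) = 1.03 → T_AC = 0.864357 ≈ 0.8644 kN.
Then T_BC = 0.683911 × 0.864357 = 0.5911 kN.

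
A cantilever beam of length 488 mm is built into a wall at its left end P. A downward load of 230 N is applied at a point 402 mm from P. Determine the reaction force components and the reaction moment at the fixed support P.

P_x = 0, P_y = 230.0 N, M_P = 92460 N·mm

ΣF_x = 0: P_x = 0.
ΣF_y = 0: P_y − 230 = 0 → P_y = 230.0 N.
ΣM about P: M_P − 230·402 = 0 → M_P = 92460 N·mm.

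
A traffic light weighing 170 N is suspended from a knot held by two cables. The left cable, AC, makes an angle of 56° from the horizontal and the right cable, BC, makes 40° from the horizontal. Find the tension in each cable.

ΣF_x = 0: −T_AC·cos56° + T_BC·cos40° = 0 → T_BC = 0.729974·T_AC.
ΣF_y = 0: T_AC·sin56° + T_BC·sin40° = 170.
Substitute: T_AC·(0.829038 + 0.729974·0.642788) = 170 → T_AC = 130.945 ≈ 130.9 N.
Then T_BC = 0.729974 × 130.945 = 95.59 N.

T_AC = 130.9 N, T_BC = 95.59 N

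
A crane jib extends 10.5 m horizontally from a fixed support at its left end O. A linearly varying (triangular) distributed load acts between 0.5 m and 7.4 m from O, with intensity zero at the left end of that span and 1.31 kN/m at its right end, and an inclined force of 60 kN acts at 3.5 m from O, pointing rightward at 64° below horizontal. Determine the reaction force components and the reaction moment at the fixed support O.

Resultant of the triangular load: ½ × 1.31 × 6.9 = 4.5195 kN, acting at 5.1 m from O (one-third of the span from the peak).
ΣF_x = 0: O_x + 60·cos64° = 0 → O_x = -26.30 kN.
ΣF_y = 0: O_y − ½·1.31·6.9 − 60·sin64° = 0 → O_y = 58.45 kN.
ΣM about O: M_O − (½·1.31·6.9)·5.1 − 60·sin64°·3.5 = 0 → M_O = 211.8 kN·m.

O_x = -26.30 kN, O_y = 58.45 kN, M_O = 211.8 kN·m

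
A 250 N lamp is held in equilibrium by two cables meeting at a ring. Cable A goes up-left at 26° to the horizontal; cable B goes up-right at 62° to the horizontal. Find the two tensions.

T_A = 117.4 N, T_B = 224.8 N

ΣF_x = 0: −T_A·cos26° + T_B·cos62° = 0 → T_B = 1.91448·T_A.
ΣF_y = 0: T_A·sin26° + T_B·sin62° = 250.
Substitute: T_A·(0.438371 + 1.91448·0.882948) = 250 → T_A = 117.439 ≈ 117.4 N.
Then T_B = 1.91448 × 117.439 = 224.8 N.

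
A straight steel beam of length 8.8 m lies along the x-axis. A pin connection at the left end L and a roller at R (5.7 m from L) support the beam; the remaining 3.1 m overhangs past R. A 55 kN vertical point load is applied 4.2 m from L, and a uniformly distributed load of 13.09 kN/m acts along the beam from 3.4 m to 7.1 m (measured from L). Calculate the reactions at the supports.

L_x = 0, L_y = 18.30 kN, R_y = 85.14 kN

Resultant of the distributed load: 13.09 × 3.7 = 48.433 kN at 5.25 m from L.
Moments about L: R_y·5.7 − 55·4.2 − (13.09·3.7)·5.25 = 0 → R_y = 485.27325/5.7 = 85.1357 ≈ 85.14 kN.
ΣF_y = 0: L_y + 85.1357 − 55 − 13.09·3.7 = 0 → L_y = 18.30 kN.
ΣF_x = 0: no horizontal applied forces, so L_x = 0.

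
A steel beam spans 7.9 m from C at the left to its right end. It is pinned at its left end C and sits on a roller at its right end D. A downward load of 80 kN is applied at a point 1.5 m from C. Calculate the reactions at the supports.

Taking moments about C: D_y·7.9 − 80·1.5 = 0 → D_y = 120/7.9 = 15.1899 ≈ 15.19 kN.
ΣF_y = 0: C_y + 15.1899 − 80 = 0 → C_y = 64.81 kN.
ΣF_x = 0: no horizontal applied forces, so C_x = 0.

C_x = 0, C_y = 64.81 kN, D_y = 15.19 kN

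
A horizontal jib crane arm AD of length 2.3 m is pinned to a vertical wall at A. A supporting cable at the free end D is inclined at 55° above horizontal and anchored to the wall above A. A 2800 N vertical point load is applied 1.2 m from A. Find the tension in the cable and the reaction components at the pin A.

T = 1783 N, A_x = 1023 N, A_y = 1339 N

ΣM about A: T·sin55°·2.3 − 2800·1.2 = 0 → T = 3360/(2.3·0.819152) = 1783.39 ≈ 1783 N.
ΣF_x = 0: A_x − T·cos55° = 0 → A_x = 1783.39 × 0.573576 = 1023 N.
ΣF_y = 0: A_y + T·sin55° − 2800 = 0 → A_y = 2800 − 1783.39 × 0.819152 = 1339 N.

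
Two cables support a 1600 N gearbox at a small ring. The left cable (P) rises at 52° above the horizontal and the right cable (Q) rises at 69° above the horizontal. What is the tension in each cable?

T_P = 668.9 N, T_Q = 1149 N

ΣF_x = 0: −T_P·cos52° + T_Q·cos69° = 0 → T_Q = 1.71796·T_P.
ΣF_y = 0: T_P·sin52° + T_Q·sin69° = 1600.
Substitute: T_P·(0.788011 + 1.71796·0.93358) = 1600 → T_P = 668.934 ≈ 668.9 N.
Then T_Q = 1.71796 × 668.934 = 1149 N.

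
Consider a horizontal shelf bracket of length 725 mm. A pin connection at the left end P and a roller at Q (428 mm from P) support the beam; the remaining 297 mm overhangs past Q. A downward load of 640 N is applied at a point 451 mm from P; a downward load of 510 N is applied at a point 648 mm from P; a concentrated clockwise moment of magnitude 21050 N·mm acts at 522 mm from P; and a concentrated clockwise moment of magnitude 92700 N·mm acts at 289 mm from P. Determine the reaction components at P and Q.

Moments about P: Q_y·428 − 640·451 − 510·648 − 21050 − 92700 = 0 → Q_y = 732870/428 = 1712.31 ≈ 1712 N.
ΣF_y = 0: P_y + 1712.31 − 640 − 510 = 0 → P_y = -562.3 N.
ΣF_x = 0: no horizontal applied forces, so P_x = 0.

P_x = 0, P_y = -562.3 N, Q_y = 1712 N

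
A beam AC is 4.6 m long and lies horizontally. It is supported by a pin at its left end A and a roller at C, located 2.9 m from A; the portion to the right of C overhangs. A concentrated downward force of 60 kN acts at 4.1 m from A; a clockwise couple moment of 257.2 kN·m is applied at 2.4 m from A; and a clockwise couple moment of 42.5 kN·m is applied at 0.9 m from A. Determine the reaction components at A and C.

Moments about A: C_y·2.9 − 60·4.1 − 257.2 − 42.5 = 0 → C_y = 545.7/2.9 = 188.172 ≈ 188.2 kN.
ΣF_y = 0: A_y + 188.172 − 60 = 0 → A_y = -128.2 kN.
ΣF_x = 0: no horizontal applied forces, so A_x = 0.

A_x = 0, A_y = -128.2 kN, C_y = 188.2 kN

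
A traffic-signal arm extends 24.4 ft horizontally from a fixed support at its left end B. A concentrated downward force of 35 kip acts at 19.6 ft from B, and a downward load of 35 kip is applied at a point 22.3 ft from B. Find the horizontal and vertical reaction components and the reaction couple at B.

B_x = 0, B_y = 70.00 kip, M_B = 1466 kip·ft

ΣF_x = 0: B_x = 0.
ΣF_y = 0: B_y − 35 − 35 = 0 → B_y = 70.00 kip.
ΣM about B: M_B − 35·19.6 − 35·22.3 = 0 → M_B = 1466 kip·ft.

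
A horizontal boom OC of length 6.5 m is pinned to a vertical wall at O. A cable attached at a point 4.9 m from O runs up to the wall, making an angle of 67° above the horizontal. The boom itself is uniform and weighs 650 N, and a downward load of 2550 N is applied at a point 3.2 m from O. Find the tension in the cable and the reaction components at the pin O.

ΣM about O: T·sin67°·4.9 − 650·3.25 − 2550·3.2 = 0 → T = 10272.5/(4.9·0.920505) = 2277.48 ≈ 2277 N.
ΣF_x = 0: O_x − T·cos67° = 0 → O_x = 2277.48 × 0.390731 = 889.9 N.
ΣF_y = 0: O_y + T·sin67° − 650 − 2550 = 0 → O_y = 3200 − 2277.48 × 0.920505 = 1104 N.

T = 2277 N, O_x = 889.9 N, O_y = 1104 N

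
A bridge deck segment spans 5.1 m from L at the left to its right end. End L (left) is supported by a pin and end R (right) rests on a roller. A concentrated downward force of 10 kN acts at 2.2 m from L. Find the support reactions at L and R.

Taking moments about L: R_y·5.1 − 10·2.2 = 0 → R_y = 22/5.1 = 4.31373 ≈ 4.314 kN.
ΣF_y = 0: L_y + 4.31373 − 10 = 0 → L_y = 5.686 kN.
ΣF_x = 0: no horizontal applied forces, so L_x = 0.

L_x = 0, L_y = 5.686 kN, R_y = 4.314 kN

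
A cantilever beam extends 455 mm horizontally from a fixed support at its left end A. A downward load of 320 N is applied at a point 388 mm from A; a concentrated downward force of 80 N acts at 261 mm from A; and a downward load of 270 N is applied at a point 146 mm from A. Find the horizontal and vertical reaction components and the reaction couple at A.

ΣF_x = 0: A_x = 0.
ΣF_y = 0: A_y − 320 − 80 − 270 = 0 → A_y = 670.0 N.
ΣM about A: M_A − 320·388 − 80·261 − 270·146 = 0 → M_A = 184500 N·mm.

A_x = 0, A_y = 670.0 N, M_A = 184500 N·mm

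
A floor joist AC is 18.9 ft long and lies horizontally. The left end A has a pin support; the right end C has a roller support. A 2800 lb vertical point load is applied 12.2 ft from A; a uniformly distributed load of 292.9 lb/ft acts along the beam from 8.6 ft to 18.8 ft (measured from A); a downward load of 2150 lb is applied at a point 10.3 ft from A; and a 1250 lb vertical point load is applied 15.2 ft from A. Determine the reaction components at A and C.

Resultant of the distributed load: 292.9 × 10.2 = 2987.58 lb at 13.7 ft from A.
Moments about A: C_y·18.9 − 2800·12.2 − (292.9·10.2)·13.7 − 2150·10.3 − 1250·15.2 = 0 → C_y = 116234.846/18.9 = 6149.99 ≈ 6150 lb.
ΣF_y = 0: A_y + 6149.99 − 2800 − 292.9·10.2 − 2150 − 1250 = 0 → A_y = 3038 lb.
ΣF_x = 0: no horizontal applied forces, so A_x = 0.

A_x = 0, A_y = 3038 lb, C_y = 6150 lb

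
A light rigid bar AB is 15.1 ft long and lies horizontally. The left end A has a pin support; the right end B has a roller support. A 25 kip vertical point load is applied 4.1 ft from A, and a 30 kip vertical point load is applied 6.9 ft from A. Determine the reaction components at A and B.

ΣM about A: B_y·15.1 − 25·4.1 − 30·6.9 = 0 → B_y = 309.5/15.1 = 20.4967 ≈ 20.50 kip.
ΣF_y = 0: A_y + 20.4967 − 25 − 30 = 0 → A_y = 34.50 kip.
ΣF_x = 0: no horizontal applied forces, so A_x = 0.

A_x = 0, A_y = 34.50 kip, B_y = 20.50 kip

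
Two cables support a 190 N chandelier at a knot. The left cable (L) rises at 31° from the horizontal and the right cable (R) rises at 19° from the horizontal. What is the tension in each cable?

ΣF_x = 0: −T_L·cos31° + T_R·cos19° = 0 → T_R = 0.906558·T_L.
ΣF_y = 0: T_L·sin31° + T_R·sin19° = 190.
Substitute: T_L·(0.515038 + 0.906558·0.325568) = 190 → T_L = 234.515 ≈ 234.5 N.
Then T_R = 0.906558 × 234.515 = 212.6 N.

T_L = 234.5 N, T_R = 212.6 N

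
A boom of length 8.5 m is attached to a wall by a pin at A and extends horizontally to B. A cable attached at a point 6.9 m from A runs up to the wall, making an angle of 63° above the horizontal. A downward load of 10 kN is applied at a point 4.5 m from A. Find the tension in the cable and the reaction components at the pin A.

ΣM about A: T·sin63°·6.9 − 10·4.5 = 0 → T = 45/(6.9·0.891007) = 7.31952 ≈ 7.320 kN.
ΣF_x = 0: A_x − T·cos63° = 0 → A_x = 7.31952 × 0.45399 = 3.323 kN.
ΣF_y = 0: A_y + T·sin63° − 10 = 0 → A_y = 10 − 7.31952 × 0.891007 = 3.478 kN.

T = 7.320 kN, A_x = 3.323 kN, A_y = 3.478 kN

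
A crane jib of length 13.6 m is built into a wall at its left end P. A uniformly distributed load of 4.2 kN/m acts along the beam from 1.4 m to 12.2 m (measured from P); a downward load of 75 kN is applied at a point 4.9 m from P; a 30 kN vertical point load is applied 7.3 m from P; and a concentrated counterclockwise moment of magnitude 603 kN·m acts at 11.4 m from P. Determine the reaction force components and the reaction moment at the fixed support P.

Resultant of the distributed load: 4.2 × 10.8 = 45.36 kN at 6.8 m from P.
ΣF_x = 0: P_x = 0.
ΣF_y = 0: P_y − 4.2·10.8 − 75 − 30 = 0 → P_y = 150.4 kN.
ΣM about P: M_P − (4.2·10.8)·6.8 − 75·4.9 − 30·7.3 + 603 = 0 → M_P = 291.9 kN·m.

P_x = 0, P_y = 150.4 kN, M_P = 291.9 kN·m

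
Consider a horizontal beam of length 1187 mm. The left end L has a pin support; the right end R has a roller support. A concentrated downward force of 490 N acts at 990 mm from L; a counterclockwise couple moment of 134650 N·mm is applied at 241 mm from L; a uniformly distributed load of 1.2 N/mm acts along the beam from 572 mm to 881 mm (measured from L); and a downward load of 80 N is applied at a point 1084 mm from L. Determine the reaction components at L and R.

L_x = 0, L_y = 345.6 N, R_y = 595.2 N

Resultant of the distributed load: 1.2 × 309 = 370.8 N at 726.5 mm from L.
ΣM about L: R_y·1187 − 490·990 + 134650 − (1.2·309)·726.5 − 80·1084 = 0 → R_y = 706556.2/1187 = 595.245 ≈ 595.2 N.
ΣF_y = 0: L_y + 595.245 − 490 − 1.2·309 − 80 = 0 → L_y = 345.6 N.
ΣF_x = 0: no horizontal applied forces, so L_x = 0.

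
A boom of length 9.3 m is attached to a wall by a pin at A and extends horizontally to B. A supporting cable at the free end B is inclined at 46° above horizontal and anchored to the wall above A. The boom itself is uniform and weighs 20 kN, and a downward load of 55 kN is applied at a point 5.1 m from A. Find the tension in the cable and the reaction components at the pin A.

T = 55.83 kN, A_x = 38.78 kN, A_y = 34.84 kN

ΣM about A: T·sin46°·9.3 − 20·4.65 − 55·5.1 = 0 → T = 373.5/(9.3·0.71934) = 55.8307 ≈ 55.83 kN.
ΣF_x = 0: A_x − T·cos46° = 0 → A_x = 55.8307 × 0.694658 = 38.78 kN.
ΣF_y = 0: A_y + T·sin46° − 20 − 55 = 0 → A_y = 75 − 55.8307 × 0.71934 = 34.84 kN.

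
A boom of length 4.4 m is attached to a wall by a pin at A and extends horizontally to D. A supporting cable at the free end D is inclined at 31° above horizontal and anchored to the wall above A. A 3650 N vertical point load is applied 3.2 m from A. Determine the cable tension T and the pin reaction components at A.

T = 5154 N, A_x = 4418 N, A_y = 995.5 N

ΣM about A: T·sin31°·4.4 − 3650·3.2 = 0 → T = 11680/(4.4·0.515038) = 5154.08 ≈ 5154 N.
ΣF_x = 0: A_x − T·cos31° = 0 → A_x = 5154.08 × 0.857167 = 4418 N.
ΣF_y = 0: A_y + T·sin31° − 3650 = 0 → A_y = 3650 − 5154.08 × 0.515038 = 995.5 N.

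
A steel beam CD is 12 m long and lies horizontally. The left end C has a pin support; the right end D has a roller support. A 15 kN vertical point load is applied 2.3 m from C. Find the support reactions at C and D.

C_x = 0, C_y = 12.12 kN, D_y = 2.875 kN

ΣM about C: D_y·12 − 15·2.3 = 0 → D_y = 34.5/12 = 2.875 kN.
ΣF_y = 0: C_y + 2.875 − 15 = 0 → C_y = 12.12 kN.
ΣF_x = 0: no horizontal applied forces, so C_x = 0.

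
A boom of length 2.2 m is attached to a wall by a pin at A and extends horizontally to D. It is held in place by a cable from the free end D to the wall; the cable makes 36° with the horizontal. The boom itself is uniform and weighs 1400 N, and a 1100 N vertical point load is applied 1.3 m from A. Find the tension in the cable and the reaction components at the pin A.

ΣM about A: T·sin36°·2.2 − 1400·1.1 − 1100·1.3 = 0 → T = 2970/(2.2·0.587785) = 2296.76 ≈ 2297 N.
ΣF_x = 0: A_x − T·cos36° = 0 → A_x = 2296.76 × 0.809017 = 1858 N.
ΣF_y = 0: A_y + T·sin36° − 1400 − 1100 = 0 → A_y = 2500 − 2296.76 × 0.587785 = 1150 N.

T = 2297 N, A_x = 1858 N, A_y = 1150 N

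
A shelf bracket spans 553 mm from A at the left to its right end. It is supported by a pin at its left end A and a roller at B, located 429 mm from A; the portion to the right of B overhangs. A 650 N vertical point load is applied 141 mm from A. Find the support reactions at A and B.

ΣM about A: B_y·429 − 650·141 = 0 → B_y = 91650/429 = 213.636 ≈ 213.6 N.
ΣF_y = 0: A_y + 213.636 − 650 = 0 → A_y = 436.4 N.
ΣF_x = 0: no horizontal applied forces, so A_x = 0.

A_x = 0, A_y = 436.4 N, B_y = 213.6 N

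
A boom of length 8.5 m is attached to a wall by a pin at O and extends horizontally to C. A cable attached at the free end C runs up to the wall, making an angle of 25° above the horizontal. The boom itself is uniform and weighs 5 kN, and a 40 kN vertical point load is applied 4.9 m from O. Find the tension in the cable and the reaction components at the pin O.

ΣM about O: T·sin25°·8.5 − 5·4.25 − 40·4.9 = 0 → T = 217.25/(8.5·0.422618) = 60.4774 ≈ 60.48 kN.
ΣF_x = 0: O_x − T·cos25° = 0 → O_x = 60.4774 × 0.906308 = 54.81 kN.
ΣF_y = 0: O_y + T·sin25° − 5 − 40 = 0 → O_y = 45 − 60.4774 × 0.422618 = 19.44 kN.

T = 60.48 kN, O_x = 54.81 kN, O_y = 19.44 kN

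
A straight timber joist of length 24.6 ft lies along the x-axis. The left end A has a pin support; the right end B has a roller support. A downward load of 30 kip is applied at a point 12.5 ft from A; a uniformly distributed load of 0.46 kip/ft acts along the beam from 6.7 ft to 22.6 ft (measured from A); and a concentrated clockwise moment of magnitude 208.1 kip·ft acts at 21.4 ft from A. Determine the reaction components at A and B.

A_x = 0, A_y = 9.255 kip, B_y = 28.06 kip

Resultant of the distributed load: 0.46 × 15.9 = 7.314 kip at 14.65 ft from A.
ΣM about A: B_y·24.6 − 30·12.5 − (0.46·15.9)·14.65 − 208.1 = 0 → B_y = 690.2501/24.6 = 28.0589 ≈ 28.06 kip.
ΣF_y = 0: A_y + 28.0589 − 30 − 0.46·15.9 = 0 → A_y = 9.255 kip.
ΣF_x = 0: no horizontal applied forces, so A_x = 0.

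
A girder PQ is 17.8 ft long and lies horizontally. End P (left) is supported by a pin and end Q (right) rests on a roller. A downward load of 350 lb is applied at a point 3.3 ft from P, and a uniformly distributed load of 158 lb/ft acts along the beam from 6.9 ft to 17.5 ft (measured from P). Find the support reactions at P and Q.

Resultant of the distributed load: 158 × 10.6 = 1674.8 lb at 12.2 ft from P.
Moments about P: Q_y·17.8 − 350·3.3 − (158·10.6)·12.2 = 0 → Q_y = 21587.56/17.8 = 1212.78 ≈ 1213 lb.
ΣF_y = 0: P_y + 1212.78 − 350 − 158·10.6 = 0 → P_y = 812.0 lb.
ΣF_x = 0: no horizontal applied forces, so P_x = 0.

P_x = 0, P_y = 812.0 lb, Q_y = 1213 lb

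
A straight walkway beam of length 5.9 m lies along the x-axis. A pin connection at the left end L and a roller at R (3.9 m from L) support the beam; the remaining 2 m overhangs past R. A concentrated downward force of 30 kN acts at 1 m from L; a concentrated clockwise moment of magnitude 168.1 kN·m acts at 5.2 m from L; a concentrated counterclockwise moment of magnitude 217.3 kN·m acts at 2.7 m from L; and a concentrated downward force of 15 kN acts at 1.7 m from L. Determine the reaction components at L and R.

L_x = 0, L_y = 43.38 kN, R_y = 1.615 kN

Moments about L: R_y·3.9 − 30·1 − 168.1 + 217.3 − 15·1.7 = 0 → R_y = 6.3/3.9 = 1.61538 ≈ 1.615 kN.
ΣF_y = 0: L_y + 1.61538 − 30 − 15 = 0 → L_y = 43.38 kN.
ΣF_x = 0: no horizontal applied forces, so L_x = 0.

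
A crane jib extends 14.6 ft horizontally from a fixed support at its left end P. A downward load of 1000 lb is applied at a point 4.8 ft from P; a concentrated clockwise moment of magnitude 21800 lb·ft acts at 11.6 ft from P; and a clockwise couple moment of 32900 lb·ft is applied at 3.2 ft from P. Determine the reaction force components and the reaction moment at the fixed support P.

ΣF_x = 0: P_x = 0.
ΣF_y = 0: P_y − 1000 = 0 → P_y = 1000 lb.
ΣM about P: M_P − 1000·4.8 − 21800 − 32900 = 0 → M_P = 59500 lb·ft.

P_x = 0, P_y = 1000 lb, M_P = 59500 lb·ft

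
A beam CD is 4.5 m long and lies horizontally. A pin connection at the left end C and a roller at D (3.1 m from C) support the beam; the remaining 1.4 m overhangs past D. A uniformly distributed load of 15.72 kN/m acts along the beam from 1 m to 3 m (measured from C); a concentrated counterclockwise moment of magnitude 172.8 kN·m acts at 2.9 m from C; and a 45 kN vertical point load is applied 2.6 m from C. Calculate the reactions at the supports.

Resultant of the distributed load: 15.72 × 2 = 31.44 kN at 2 m from C.
Taking moments about C: D_y·3.1 − (15.72·2)·2 + 172.8 − 45·2.6 = 0 → D_y = 7.08/3.1 = 2.28387 ≈ 2.284 kN.
ΣF_y = 0: C_y + 2.28387 − 15.72·2 − 45 = 0 → C_y = 74.16 kN.
ΣF_x = 0: no horizontal applied forces, so C_x = 0.

C_x = 0, C_y = 74.16 kN, D_y = 2.284 kN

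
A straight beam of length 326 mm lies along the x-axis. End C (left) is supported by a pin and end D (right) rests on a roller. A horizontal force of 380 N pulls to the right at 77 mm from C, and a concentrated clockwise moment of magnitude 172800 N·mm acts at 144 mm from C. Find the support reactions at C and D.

Moments about C: D_y·326 − 172800 = 0 → D_y = 172800/326 = 530.061 ≈ 530.1 N.
ΣF_y = 0: C_y + 530.061  = 0 → C_y = -530.1 N.
ΣF_x = 0: C_x + 380 = 0 → C_x = -380.0 N.

C_x = -380.0 N, C_y = -530.1 N, D_y = 530.1 N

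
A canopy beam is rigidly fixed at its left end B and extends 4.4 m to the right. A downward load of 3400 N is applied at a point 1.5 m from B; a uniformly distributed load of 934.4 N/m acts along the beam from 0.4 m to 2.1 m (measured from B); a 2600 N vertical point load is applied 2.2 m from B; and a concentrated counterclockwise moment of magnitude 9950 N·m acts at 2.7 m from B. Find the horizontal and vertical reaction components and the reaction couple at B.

B_x = 0, B_y = 7588 N, M_B = 2856 N·m

Resultant of the distributed load: 934.4 × 1.7 = 1588.48 N at 1.25 m from B.
ΣF_x = 0: B_x = 0.
ΣF_y = 0: B_y − 3400 − 934.4·1.7 − 2600 = 0 → B_y = 7588 N.
ΣM about B: M_B − 3400·1.5 − (934.4·1.7)·1.25 − 2600·2.2 + 9950 = 0 → M_B = 2856 N·m.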